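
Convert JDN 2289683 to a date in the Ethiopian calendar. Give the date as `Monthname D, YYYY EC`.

The proleptic Gregorian equivalent of JDN 2289683 is 2 November 1556.
In the Ethiopian calendar that day is Tikimt 26, 1549 EC.

Tikimt 26, 1549 EC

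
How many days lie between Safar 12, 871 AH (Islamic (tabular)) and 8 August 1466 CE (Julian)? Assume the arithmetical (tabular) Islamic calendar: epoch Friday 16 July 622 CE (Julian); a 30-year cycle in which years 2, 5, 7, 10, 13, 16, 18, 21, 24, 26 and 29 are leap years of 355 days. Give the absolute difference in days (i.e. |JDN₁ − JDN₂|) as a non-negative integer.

JDN of the first date = 2256780.
JDN of the second date = 2256734.
|2256734 − 2256780| = 46.

46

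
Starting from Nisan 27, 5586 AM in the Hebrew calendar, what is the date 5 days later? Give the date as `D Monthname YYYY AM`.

Counting 5 days forward from JDN 2388116 reaches JDN 2388121, which is 2 Iyar 5586 AM.

2 Iyar 5586 AM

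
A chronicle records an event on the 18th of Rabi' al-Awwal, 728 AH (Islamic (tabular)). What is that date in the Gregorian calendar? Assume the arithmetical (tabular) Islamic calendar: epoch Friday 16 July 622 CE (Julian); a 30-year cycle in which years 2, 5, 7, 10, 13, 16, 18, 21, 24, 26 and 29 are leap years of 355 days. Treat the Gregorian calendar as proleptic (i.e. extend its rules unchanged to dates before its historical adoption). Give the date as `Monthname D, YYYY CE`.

February 9, 1328 CE

Julian Day Number of the source date = 2206141.
Converting JDN 2206141 to the Gregorian calendar gives 9 February 1328 CE.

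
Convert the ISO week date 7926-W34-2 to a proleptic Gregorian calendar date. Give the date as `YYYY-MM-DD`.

7926-08-24

ISO week 1 of 7926 is the week containing the first Thursday of 7926.
Week 34, day 2 (Tuesday) lands on 7926-08-24.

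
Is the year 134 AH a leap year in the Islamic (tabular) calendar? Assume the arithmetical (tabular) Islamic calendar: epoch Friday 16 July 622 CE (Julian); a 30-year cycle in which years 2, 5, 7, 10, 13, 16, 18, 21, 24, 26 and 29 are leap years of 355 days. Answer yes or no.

no

Year 134 AH is year 14 of its 30-year cycle; leap positions are 2, 5, 7, 10, 13, 16, 18, 21, 24, 26, 29, so it is a common year (354 days).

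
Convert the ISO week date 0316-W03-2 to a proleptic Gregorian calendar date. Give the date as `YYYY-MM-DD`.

0316-01-18

ISO week 1 of 316 is the week containing the first Thursday of 316.
Week 3, day 2 (Tuesday) lands on 0316-01-18.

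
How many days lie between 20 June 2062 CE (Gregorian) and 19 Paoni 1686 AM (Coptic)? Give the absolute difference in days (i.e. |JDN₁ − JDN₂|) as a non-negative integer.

JDN of the first date = 2474361.
JDN of the second date = 2440764.
|2440764 − 2474361| = 33597.

33597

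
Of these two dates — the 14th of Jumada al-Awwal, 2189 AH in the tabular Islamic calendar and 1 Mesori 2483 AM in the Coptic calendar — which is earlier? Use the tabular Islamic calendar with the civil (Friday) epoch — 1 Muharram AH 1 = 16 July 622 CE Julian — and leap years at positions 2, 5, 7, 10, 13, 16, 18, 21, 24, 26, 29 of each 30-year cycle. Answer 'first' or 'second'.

first

First date → JDN 2723925; second date → JDN 2731910.
JDN 2723925 < JDN 2731910, so the first date is earlier.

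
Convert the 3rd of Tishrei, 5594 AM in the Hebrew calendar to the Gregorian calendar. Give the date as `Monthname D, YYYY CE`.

Both dates share Julian Day Number 2390808; in the Gregorian calendar that is 16 September 1833 CE.

September 16, 1833 CE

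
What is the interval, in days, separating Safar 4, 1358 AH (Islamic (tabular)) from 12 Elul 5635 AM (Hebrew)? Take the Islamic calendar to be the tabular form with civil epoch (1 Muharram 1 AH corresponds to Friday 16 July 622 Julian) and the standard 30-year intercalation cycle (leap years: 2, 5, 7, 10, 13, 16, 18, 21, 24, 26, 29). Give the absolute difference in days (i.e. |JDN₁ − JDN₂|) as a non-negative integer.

JDN of the first date = 2429349.
JDN of the second date = 2406144.
|2406144 − 2429349| = 23205.

23205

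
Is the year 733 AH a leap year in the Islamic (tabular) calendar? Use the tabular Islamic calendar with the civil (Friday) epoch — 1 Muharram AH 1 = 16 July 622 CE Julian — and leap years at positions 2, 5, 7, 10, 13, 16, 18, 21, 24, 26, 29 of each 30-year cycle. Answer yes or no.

yes

Year 733 AH is year 13 of its 30-year cycle; leap positions are 2, 5, 7, 10, 13, 16, 18, 21, 24, 26, 29, so it is a leap year (355 days).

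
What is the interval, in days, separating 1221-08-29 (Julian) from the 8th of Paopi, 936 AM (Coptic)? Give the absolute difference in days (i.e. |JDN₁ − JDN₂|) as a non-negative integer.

First date → JDN 2167269; second date → JDN 2166576.
The interval is |2167269 − 2166576| = 693 days.

693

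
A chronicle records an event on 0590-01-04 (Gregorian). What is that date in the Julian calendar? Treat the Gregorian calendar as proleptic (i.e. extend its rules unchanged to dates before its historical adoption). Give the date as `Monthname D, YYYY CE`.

January 2, 590 CE

The Julian–Gregorian offset here is 2 days (Julian trailing).
4 January 590 Gregorian − 2 days → 2 January 590 Julian.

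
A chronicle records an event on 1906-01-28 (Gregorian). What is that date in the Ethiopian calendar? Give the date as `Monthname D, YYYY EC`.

Julian Day Number of the source date = 2417239.
Converting JDN 2417239 to the Ethiopian calendar gives 20 Tir 1898 EC.

Tir 20, 1898 EC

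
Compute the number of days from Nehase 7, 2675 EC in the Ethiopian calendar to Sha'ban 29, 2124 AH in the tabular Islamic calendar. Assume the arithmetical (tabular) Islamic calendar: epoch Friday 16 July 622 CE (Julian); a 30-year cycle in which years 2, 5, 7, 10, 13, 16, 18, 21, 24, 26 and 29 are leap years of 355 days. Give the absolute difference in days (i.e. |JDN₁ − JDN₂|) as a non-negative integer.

JDN of the first date = 2701235.
JDN of the second date = 2700995.
|2700995 − 2701235| = 240.

240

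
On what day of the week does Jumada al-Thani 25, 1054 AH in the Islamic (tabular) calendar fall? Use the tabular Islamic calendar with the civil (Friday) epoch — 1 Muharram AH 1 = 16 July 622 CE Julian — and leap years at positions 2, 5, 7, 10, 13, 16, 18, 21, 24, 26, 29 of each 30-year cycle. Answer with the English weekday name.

This is JDN 2321760 (29 August 1644 Gregorian).
2321760 ≡ 0 (mod 7); counting from Monday = 0 gives Monday.

Monday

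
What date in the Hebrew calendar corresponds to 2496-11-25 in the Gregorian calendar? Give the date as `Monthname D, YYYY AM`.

Both dates share Julian Day Number 2633035; in the Hebrew calendar that is 19 Kislev 6257 AM.

Kislev 19, 6257 AM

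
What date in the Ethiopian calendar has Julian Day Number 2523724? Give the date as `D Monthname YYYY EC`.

7 Nehase 2189 EC

JDN 2523724 is 14 August 2197 in the Gregorian calendar.
In the Ethiopian calendar that day is 7 Nehase 2189 EC.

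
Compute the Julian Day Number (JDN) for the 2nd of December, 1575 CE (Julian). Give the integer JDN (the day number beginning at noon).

In the proleptic Gregorian calendar the same day is 12 December 1575.
JDN 2451545 is 1 January 2000 CE (Gregorian); the target day is −154883 days from there, so JDN = 2296662.

2296662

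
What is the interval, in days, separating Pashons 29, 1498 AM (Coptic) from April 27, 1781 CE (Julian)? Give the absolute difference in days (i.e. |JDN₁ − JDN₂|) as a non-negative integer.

JDN of the first date = 2372077.
JDN of the second date = 2371685.
|2371685 − 2372077| = 392.

392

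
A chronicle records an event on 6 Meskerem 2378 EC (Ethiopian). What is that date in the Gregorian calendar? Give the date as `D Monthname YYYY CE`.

19 September 2385 CE

Both dates share Julian Day Number 2592425; in the Gregorian calendar that is 19 September 2385 CE.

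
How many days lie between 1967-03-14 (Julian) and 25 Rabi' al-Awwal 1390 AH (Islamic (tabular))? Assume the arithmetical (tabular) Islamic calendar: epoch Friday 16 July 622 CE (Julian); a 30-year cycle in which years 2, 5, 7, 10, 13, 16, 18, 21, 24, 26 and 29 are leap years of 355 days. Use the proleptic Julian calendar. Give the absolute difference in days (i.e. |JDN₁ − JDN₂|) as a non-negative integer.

First date → JDN 2439577; second date → JDN 2440738.
The interval is |2439577 − 2440738| = 1161 days.

1161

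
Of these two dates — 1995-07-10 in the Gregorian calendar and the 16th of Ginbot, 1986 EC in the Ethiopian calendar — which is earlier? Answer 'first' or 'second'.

second

The two dates have Julian Day Numbers 2449909 and 2449497 respectively.
Since 2449497 < 2449909, the second date comes first.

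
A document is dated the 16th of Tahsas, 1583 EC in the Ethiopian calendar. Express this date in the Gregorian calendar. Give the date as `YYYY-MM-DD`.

Julian Day Number of the source date = 2302151.
Converting JDN 2302151 to the Gregorian calendar gives 22 December 1590 CE.

1590-12-22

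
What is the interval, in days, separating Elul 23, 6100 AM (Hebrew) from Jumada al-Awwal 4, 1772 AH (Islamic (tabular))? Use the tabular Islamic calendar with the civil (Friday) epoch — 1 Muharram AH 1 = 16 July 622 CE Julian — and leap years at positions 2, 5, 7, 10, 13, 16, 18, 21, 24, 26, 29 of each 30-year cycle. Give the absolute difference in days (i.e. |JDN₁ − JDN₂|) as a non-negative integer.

JDN of the first date = 2575986.
JDN of the second date = 2576144.
|2576144 − 2575986| = 158.

158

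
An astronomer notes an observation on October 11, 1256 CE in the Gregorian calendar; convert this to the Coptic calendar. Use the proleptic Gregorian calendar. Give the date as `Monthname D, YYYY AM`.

Paopi 7, 973 AM

Julian Day Number of the source date = 2180089.
Converting JDN 2180089 to the Coptic calendar gives 7 Paopi 973 AM.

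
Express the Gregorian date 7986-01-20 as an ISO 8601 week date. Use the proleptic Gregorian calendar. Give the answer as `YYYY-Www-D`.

The weekday is Monday (ISO weekday 1).
That Monday belongs to ISO week 4 of ISO year 7986.

7986-W04-1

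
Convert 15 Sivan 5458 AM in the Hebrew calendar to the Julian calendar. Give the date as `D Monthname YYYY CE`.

Julian Day Number of the source date = 2341387.
Converting JDN 2341387 to the Julian calendar gives 15 May 1698 CE.

15 May 1698 CE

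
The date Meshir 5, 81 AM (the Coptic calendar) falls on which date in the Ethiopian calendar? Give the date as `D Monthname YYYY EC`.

The source date corresponds to 31 January 365 in the proleptic Gregorian calendar (JDN 1854404).
That day falls on 5 Yekatit 357 EC in the Ethiopian calendar.

5 Yekatit 357 EC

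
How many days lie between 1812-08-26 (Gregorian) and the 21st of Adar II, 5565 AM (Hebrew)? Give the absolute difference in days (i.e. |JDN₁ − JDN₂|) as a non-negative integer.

JDN of the first date = 2383117.
JDN of the second date = 2380403.
|2380403 − 2383117| = 2714.

2714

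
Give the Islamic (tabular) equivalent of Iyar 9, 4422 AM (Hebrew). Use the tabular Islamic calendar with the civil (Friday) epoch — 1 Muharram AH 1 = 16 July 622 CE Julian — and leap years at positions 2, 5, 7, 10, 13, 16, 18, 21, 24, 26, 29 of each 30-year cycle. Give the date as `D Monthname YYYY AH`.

Both dates share Julian Day Number 1962976; in the tabular Islamic calendar that is 8 Muharram 42 AH.

8 Muharram 42 AH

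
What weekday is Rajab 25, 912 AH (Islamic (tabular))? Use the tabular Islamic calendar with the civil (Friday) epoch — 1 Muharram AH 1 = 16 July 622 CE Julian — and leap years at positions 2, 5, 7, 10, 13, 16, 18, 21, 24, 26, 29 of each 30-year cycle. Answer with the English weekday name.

Equivalently 21 December 1506 Gregorian, JDN 2271469.
JDN 2271469 mod 7 = 4, and JDN 0 was a Monday, so this is a Friday.

Friday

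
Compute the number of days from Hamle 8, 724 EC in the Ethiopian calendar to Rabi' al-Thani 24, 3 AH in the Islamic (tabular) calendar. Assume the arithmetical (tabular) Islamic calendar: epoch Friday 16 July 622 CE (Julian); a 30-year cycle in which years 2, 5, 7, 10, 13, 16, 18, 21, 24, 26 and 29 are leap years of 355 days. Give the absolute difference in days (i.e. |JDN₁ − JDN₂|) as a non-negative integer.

39343

First date → JDN 1988604; second date → JDN 1949261.
The interval is |1988604 − 1949261| = 39343 days.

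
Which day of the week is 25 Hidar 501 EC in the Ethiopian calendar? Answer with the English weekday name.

In the proleptic Gregorian calendar this is 23 November 508 (JDN 1906930).
JDN 1906930 mod 7 = 4, and JDN 0 was a Monday, so this is a Friday.

Friday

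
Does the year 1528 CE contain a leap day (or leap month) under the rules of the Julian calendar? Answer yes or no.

yes

1528 mod 4 = 0, so it is a leap year in the Julian calendar.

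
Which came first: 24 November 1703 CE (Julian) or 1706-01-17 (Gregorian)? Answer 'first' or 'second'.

first

First date → JDN 2343406; second date → JDN 2344180.
JDN 2343406 < JDN 2344180, so the first date is earlier.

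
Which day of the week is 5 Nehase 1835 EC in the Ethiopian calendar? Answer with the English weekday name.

Thursday

This is JDN 2394423 (10 August 1843 Gregorian).
Since JDN mod 7 = 3 (0 = Monday), the day is Thursday.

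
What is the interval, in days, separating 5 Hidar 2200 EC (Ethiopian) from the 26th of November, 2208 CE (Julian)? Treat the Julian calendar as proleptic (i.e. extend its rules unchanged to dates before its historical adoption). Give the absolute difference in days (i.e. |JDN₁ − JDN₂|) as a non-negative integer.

JDN of the first date = 2527470.
JDN of the second date = 2527860.
|2527860 − 2527470| = 390.

390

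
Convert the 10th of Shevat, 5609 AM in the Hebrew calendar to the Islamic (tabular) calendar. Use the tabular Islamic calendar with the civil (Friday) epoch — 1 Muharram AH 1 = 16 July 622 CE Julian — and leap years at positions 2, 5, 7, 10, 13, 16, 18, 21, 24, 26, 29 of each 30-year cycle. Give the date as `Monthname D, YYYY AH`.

Rabi' al-Awwal 9, 1265 AH

Both dates share Julian Day Number 2396426; in the tabular Islamic calendar that is 9 Rabi' al-Awwal 1265 AH.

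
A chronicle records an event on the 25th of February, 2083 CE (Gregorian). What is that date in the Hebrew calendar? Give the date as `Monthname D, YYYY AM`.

Julian Day Number of the source date = 2481916.
Converting JDN 2481916 to the Hebrew calendar gives 7 Adar 5843 AM.

Adar 7, 5843 AM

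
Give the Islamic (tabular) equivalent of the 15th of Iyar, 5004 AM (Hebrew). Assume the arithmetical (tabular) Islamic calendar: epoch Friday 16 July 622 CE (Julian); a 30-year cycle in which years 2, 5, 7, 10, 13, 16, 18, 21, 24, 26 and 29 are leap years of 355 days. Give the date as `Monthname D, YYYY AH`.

The source date corresponds to 2 May 1244 in the proleptic Gregorian calendar (JDN 2175544).
That day falls on 15 Dhu al-Qa'dah 641 AH in the tabular Islamic calendar.

Dhu al-Qa'dah 15, 641 AH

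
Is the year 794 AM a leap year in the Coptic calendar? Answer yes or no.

no

794 mod 4 = 2; in the Coptic calendar a year is leap when year mod 4 = 3, so it is a common year.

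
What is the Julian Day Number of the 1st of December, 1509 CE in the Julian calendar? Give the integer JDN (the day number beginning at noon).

2272555

In the proleptic Gregorian calendar the same day is 11 December 1509.
JDN 2299161 is 15 October 1582 CE (Gregorian); the target day is −26606 days from there, so JDN = 2272555.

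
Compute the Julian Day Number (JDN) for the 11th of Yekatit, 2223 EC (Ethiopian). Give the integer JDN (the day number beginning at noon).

2535966

Equivalently 20 February 2231 (Gregorian).
JDN 2400001 is 17 November 1858 CE (Gregorian), MJD 0; the target day is +135965 days from there, so JDN = 2535966.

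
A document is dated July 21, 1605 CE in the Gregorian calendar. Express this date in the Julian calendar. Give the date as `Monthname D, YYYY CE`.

At this point the Julian calendar is 10 days behind the Gregorian.
21 July 1605 Gregorian − 10 days → 11 July 1605 Julian.

July 11, 1605 CE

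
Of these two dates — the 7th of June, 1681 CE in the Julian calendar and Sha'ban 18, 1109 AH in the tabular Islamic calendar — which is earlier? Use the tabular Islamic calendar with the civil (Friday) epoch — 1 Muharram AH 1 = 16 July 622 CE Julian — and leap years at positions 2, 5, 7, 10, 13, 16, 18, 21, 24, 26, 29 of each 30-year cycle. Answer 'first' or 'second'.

First date → JDN 2335201; second date → JDN 2341302.
JDN 2335201 < JDN 2341302, so the first date is earlier.

first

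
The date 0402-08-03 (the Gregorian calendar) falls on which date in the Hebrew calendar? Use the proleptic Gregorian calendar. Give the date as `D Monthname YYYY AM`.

Both dates share Julian Day Number 1868102; in the Hebrew calendar that is 18 Av 4162 AM.

18 Av 4162 AM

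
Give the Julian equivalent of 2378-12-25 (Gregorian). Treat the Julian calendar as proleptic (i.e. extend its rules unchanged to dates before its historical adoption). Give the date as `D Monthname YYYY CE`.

For dates in this range the Gregorian date is 16 days ahead of the Julian.
25 December 2378 Gregorian − 16 days → 9 December 2378 Julian.

9 December 2378 CE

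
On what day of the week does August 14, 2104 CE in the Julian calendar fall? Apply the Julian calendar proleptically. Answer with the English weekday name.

In the Gregorian calendar this is 28 August 2104 (JDN 2489770).
JDN 2489770 mod 7 = 3, and JDN 0 was a Monday, so this is a Thursday.

Thursday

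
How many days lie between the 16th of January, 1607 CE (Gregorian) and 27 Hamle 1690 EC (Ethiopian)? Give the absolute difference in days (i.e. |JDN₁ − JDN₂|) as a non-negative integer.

First date → JDN 2308020; second date → JDN 2341454.
The interval is |2308020 − 2341454| = 33434 days.

33434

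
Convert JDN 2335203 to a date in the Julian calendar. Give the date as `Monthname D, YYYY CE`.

June 9, 1681 CE

The Gregorian equivalent of JDN 2335203 is 19 June 1681.
In the Julian calendar that day is June 9, 1681 CE.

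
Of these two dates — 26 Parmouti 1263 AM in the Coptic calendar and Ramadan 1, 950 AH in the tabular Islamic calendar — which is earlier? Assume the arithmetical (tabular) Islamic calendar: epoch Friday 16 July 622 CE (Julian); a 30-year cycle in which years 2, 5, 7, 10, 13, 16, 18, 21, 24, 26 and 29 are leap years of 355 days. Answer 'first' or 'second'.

First date → JDN 2286210; second date → JDN 2284970.
JDN 2284970 < JDN 2286210, so the second date is earlier.

second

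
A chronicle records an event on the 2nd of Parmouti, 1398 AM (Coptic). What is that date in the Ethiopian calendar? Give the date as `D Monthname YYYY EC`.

Both dates share Julian Day Number 2335495; in the Ethiopian calendar that is 2 Miyazya 1674 EC.

2 Miyazya 1674 EC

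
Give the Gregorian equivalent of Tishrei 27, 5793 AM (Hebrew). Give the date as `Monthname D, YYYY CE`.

October 2, 2032 CE

Julian Day Number of the source date = 2463508.
Converting JDN 2463508 to the Gregorian calendar gives 2 October 2032 CE.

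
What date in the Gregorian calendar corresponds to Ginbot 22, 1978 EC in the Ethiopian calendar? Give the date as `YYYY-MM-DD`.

1986-05-30

Julian Day Number of the source date = 2446581.
Converting JDN 2446581 to the Gregorian calendar gives 30 May 1986 CE.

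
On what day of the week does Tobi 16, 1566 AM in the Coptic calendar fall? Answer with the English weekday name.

This is JDN 2396781 (23 January 1850 Gregorian).
2396781 ≡ 2 (mod 7); counting from Monday = 0 gives Wednesday.

Wednesday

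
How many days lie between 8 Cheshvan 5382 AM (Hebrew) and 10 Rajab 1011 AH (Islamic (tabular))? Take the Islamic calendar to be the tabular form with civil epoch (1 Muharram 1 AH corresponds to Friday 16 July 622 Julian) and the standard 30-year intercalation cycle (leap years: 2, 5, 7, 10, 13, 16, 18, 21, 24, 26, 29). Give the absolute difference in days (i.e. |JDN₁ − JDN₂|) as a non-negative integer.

6878

JDN of the first date = 2313414.
JDN of the second date = 2306536.
|2306536 − 2313414| = 6878.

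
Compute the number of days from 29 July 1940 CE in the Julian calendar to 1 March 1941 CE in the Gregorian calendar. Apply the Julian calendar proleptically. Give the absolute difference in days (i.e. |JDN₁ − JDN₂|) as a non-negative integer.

First date → JDN 2429853; second date → JDN 2430055.
The interval is |2429853 − 2430055| = 202 days.

202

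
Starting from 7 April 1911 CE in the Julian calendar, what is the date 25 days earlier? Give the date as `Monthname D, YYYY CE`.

March 13, 1911 CE

JDN of 7 April 1911 CE = 2419147.
2419147 − 25 = 2419122.
JDN 2419122 in the Julian calendar is March 13, 1911 CE.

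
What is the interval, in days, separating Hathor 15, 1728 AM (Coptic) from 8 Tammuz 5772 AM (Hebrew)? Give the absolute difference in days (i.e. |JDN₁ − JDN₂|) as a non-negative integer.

First date → JDN 2455891; second date → JDN 2456107.
The interval is |2455891 − 2456107| = 216 days.

216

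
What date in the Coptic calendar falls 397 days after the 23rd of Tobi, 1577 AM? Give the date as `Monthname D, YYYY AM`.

JDN of the 23rd of Tobi, 1577 AM = 2400806.
2400806 + 397 = 2401203.
JDN 2401203 in the Coptic calendar is Meshir 25, 1578 AM.

Meshir 25, 1578 AM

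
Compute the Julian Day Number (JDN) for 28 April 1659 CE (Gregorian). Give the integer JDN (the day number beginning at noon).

2327115

JDN 2451545 is 1 January 2000 CE (Gregorian); the target day is −124430 days from there, so JDN = 2327115.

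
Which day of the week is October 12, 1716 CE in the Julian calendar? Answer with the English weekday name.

Friday

Equivalently 23 October 1716 Gregorian, JDN 2348112.
JDN 2348112 mod 7 = 4, and JDN 0 was a Monday, so this is a Friday.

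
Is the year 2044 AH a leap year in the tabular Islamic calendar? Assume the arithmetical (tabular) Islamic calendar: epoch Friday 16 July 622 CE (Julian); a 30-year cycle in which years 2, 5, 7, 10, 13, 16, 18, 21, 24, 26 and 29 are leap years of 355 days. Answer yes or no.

no

Year 2044 AH is year 4 of its 30-year cycle; leap positions are 2, 5, 7, 10, 13, 16, 18, 21, 24, 26, 29, so it is a common year (354 days).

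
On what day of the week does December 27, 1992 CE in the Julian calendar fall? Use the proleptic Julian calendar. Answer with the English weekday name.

Saturday

This is JDN 2448997 (9 January 1993 Gregorian).
Since JDN mod 7 = 5 (0 = Monday), the day is Saturday.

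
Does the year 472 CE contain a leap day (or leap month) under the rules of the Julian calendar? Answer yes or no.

yes

472 mod 4 = 0, so it is a leap year in the Julian calendar.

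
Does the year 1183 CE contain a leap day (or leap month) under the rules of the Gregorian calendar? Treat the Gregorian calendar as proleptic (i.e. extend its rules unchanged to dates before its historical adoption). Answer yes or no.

no

1183 is not divisible by 4, so it is a common year.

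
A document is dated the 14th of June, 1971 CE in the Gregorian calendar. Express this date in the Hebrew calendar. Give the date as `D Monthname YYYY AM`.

Julian Day Number of the source date = 2441117.
Converting JDN 2441117 to the Hebrew calendar gives 21 Sivan 5731 AM.

21 Sivan 5731 AM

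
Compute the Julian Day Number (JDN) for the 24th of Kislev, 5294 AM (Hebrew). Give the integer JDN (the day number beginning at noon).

Equivalently 22 December 1533 (proleptic Gregorian).
JDN 2299161 is 15 October 1582 CE (Gregorian); the target day is −17829 days from there, so JDN = 2281332.

2281332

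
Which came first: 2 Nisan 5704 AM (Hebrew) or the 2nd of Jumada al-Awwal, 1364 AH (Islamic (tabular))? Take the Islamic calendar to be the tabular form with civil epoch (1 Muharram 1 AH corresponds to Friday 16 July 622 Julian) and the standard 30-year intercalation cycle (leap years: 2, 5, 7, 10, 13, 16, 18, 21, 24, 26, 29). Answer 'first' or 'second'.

first

Converting both to JDN: 2431176 vs 2431561; the smaller is the first.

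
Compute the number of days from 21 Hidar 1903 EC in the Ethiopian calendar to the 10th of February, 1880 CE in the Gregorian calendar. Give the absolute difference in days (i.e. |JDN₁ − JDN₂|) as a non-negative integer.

JDN of the first date = 2419006.
JDN of the second date = 2407756.
|2407756 − 2419006| = 11250.

11250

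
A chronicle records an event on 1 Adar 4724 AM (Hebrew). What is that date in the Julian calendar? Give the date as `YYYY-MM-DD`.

0964-02-17

Julian Day Number of the source date = 2073206.
Converting JDN 2073206 to the Julian calendar gives 17 February 964 CE.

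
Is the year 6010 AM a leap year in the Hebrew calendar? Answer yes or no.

Hebrew year 6010 is year 6 of its 19-year Metonic cycle; leap years are at positions 3, 6, 8, 11, 14, 17, 19, so it is a leap year (13 months).

yes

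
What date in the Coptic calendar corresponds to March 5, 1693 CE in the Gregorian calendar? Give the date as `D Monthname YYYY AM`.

29 Meshir 1409 AM

Both dates share Julian Day Number 2339480; in the Coptic calendar that is 29 Meshir 1409 AM.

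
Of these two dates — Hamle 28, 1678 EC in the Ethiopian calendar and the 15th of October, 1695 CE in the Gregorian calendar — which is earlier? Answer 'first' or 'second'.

Converting both to JDN: 2337072 vs 2340434; the smaller is the first.

first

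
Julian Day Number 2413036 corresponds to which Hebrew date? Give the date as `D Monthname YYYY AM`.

JDN 2413036 is 26 July 1894 in the Gregorian calendar.
In the Hebrew calendar that day is 22 Tammuz 5654 AM.

22 Tammuz 5654 AM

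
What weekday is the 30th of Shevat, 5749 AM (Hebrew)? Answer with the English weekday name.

In the Gregorian calendar this is 5 February 1989 (JDN 2447563).
JDN 2447563 mod 7 = 6, and JDN 0 was a Monday, so this is a Sunday.

Sunday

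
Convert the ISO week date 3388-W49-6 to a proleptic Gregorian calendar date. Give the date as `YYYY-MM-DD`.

ISO week 1 of 3388 is the week containing the first Thursday of 3388.
Week 49, day 6 (Saturday) lands on 3388-12-06.

3388-12-06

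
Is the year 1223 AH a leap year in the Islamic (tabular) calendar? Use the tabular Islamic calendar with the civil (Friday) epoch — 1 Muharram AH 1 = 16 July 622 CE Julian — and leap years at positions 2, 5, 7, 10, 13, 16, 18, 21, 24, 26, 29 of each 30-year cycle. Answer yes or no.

no

Year 1223 AH is year 23 of its 30-year cycle; leap positions are 2, 5, 7, 10, 13, 16, 18, 21, 24, 26, 29, so it is a common year (354 days).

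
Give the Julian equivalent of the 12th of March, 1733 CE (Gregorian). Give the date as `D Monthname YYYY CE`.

1 March 1733 CE

For dates in this range the Gregorian date is 11 days ahead of the Julian.
12 March 1733 Gregorian − 11 days → 1 March 1733 Julian.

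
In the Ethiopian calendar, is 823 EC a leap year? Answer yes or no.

yes

823 mod 4 = 3; in the Ethiopian calendar a year is leap when year mod 4 = 3, so it is a leap year.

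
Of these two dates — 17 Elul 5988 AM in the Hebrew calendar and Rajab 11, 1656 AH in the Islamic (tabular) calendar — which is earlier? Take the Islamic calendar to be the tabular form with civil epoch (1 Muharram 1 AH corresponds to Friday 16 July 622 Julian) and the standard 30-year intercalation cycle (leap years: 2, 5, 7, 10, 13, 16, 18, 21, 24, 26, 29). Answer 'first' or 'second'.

first

First date → JDN 2535080; second date → JDN 2535104.
JDN 2535080 < JDN 2535104, so the first date is earlier.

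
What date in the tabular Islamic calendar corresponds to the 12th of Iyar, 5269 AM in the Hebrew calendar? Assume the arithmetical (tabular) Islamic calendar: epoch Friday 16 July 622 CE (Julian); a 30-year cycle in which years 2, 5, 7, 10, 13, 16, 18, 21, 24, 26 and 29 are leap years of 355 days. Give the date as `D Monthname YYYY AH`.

12 Muharram 915 AH

The source date corresponds to 12 May 1509 in the proleptic Gregorian calendar (JDN 2272342).
That day falls on 12 Muharram 915 AH in the tabular Islamic calendar.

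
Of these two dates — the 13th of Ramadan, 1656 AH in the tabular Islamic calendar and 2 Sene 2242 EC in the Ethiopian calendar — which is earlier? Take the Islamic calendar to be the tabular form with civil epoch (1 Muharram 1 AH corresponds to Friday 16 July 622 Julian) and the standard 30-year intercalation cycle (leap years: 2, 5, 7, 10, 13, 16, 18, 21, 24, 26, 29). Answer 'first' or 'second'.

Converting both to JDN: 2535165 vs 2543017; the smaller is the first.

first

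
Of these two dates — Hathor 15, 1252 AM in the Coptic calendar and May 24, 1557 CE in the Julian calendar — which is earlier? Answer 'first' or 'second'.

first

Converting both to JDN: 2282032 vs 2289896; the smaller is the first.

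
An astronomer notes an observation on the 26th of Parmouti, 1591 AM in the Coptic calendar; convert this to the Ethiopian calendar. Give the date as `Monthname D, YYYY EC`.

Both dates share Julian Day Number 2406012; in the Ethiopian calendar that is 26 Miyazya 1867 EC.

Miyazya 26, 1867 EC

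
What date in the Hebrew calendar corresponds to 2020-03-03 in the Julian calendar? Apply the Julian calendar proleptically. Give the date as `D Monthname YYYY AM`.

The source date corresponds to 16 March 2020 in the Gregorian calendar (JDN 2458925).
That day falls on 20 Adar 5780 AM in the Hebrew calendar.

20 Adar 5780 AM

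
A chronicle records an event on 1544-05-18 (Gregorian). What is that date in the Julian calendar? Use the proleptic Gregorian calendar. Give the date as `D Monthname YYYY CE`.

8 May 1544 CE

At this point the Julian calendar is 10 days behind the Gregorian.
18 May 1544 Gregorian − 10 days → 8 May 1544 Julian.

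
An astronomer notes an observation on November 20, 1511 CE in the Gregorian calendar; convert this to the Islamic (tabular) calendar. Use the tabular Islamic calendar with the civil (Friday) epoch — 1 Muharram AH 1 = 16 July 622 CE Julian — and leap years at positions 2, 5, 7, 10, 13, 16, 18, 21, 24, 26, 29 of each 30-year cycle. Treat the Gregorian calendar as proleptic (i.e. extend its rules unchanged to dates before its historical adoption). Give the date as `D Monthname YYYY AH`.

18 Sha'ban 917 AH

Julian Day Number of the source date = 2273264.
Converting JDN 2273264 to the tabular Islamic calendar gives 18 Sha'ban 917 AH.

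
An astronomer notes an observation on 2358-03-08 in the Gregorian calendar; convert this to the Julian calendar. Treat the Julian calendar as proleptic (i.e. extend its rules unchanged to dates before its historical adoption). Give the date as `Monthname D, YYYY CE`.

The Julian–Gregorian offset here is 16 days (Julian trailing).
8 March 2358 Gregorian − 16 days → 20 February 2358 Julian.

February 20, 2358 CE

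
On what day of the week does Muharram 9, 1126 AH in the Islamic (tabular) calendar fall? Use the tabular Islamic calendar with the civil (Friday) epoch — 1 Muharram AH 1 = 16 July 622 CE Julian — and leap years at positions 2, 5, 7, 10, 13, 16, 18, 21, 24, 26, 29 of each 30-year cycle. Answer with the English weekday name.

Thursday

This is JDN 2347110 (25 January 1714 Gregorian).
JDN 2347110 mod 7 = 3, and JDN 0 was a Monday, so this is a Thursday.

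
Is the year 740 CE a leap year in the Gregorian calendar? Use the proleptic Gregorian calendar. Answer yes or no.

yes

740 is divisible by 4 and not by 100, so it is a leap year.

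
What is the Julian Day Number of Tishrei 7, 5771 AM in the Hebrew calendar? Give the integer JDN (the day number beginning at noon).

Equivalently 15 September 2010 (Gregorian).
JDN 2299161 is 15 October 1582 CE (Gregorian); the target day is +156294 days from there, so JDN = 2455455.

2455455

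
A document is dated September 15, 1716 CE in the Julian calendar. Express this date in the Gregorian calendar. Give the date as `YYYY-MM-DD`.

1716-09-26

The Julian–Gregorian offset here is 11 days (Julian trailing).
15 September 1716 Julian + 11 days → 26 September 1716 Gregorian.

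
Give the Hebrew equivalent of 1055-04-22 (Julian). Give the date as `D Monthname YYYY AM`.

22 Nisan 4815 AM

The source date corresponds to 28 April 1055 in the proleptic Gregorian calendar (JDN 2106508).
That day falls on 22 Nisan 4815 AM in the Hebrew calendar.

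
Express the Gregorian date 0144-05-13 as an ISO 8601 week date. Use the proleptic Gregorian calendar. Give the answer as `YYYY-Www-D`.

The weekday is Wednesday (ISO weekday 3).
That Wednesday belongs to ISO week 20 of ISO year 144.

0144-W20-3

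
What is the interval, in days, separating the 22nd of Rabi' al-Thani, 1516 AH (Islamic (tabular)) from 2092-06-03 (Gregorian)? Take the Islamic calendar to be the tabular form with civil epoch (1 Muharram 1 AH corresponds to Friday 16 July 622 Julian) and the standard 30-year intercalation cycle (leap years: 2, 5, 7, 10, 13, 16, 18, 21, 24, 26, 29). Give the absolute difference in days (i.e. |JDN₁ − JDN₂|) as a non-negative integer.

113

First date → JDN 2485415; second date → JDN 2485302.
The interval is |2485415 − 2485302| = 113 days.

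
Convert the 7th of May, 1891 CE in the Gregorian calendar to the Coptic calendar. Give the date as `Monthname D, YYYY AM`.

Julian Day Number of the source date = 2411860.
Converting JDN 2411860 to the Coptic calendar gives 30 Parmouti 1607 AM.

Parmouti 30, 1607 AM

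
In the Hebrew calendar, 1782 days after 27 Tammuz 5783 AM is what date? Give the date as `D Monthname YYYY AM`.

Counting 1782 days forward from JDN 2460142 reaches JDN 2461924, which is 7 Sivan 5788 AM.

7 Sivan 5788 AM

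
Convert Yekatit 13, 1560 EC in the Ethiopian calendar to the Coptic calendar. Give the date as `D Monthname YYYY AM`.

13 Meshir 1284 AM

Both dates share Julian Day Number 2293808; in the Coptic calendar that is 13 Meshir 1284 AM.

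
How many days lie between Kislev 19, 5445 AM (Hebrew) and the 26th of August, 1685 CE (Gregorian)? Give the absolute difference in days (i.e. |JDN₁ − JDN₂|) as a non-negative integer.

273

First date → JDN 2336459; second date → JDN 2336732.
The interval is |2336459 − 2336732| = 273 days.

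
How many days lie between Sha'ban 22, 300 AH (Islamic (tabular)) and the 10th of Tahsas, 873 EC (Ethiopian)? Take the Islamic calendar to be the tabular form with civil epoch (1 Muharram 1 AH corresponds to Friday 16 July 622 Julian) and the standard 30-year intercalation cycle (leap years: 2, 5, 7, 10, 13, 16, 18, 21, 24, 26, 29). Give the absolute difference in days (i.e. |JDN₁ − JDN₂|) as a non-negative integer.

JDN of the first date = 2054624.
JDN of the second date = 2042818.
|2042818 − 2054624| = 11806.

11806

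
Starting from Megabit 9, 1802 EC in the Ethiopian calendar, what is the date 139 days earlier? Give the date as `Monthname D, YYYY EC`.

JDN of Megabit 9, 1802 EC = 2382224.
2382224 − 139 = 2382085.
JDN 2382085 in the Ethiopian calendar is Tikimt 20, 1802 EC.

Tikimt 20, 1802 EC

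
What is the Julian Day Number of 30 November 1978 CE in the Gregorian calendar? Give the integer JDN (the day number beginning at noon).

JDN 2299161 is 15 October 1582 CE (Gregorian); the target day is +144682 days from there, so JDN = 2443843.

2443843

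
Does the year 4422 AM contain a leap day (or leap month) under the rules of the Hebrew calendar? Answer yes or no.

yes

Hebrew year 4422 is year 14 of its 19-year Metonic cycle; leap years are at positions 3, 6, 8, 11, 14, 17, 19, so it is a leap year (13 months).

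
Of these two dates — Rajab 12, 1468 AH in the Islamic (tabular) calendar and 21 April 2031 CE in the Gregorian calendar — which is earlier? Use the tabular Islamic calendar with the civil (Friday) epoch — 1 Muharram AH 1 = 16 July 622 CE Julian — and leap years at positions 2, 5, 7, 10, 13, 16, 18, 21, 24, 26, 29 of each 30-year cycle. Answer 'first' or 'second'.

second

First date → JDN 2468484; second date → JDN 2462978.
JDN 2462978 < JDN 2468484, so the second date is earlier.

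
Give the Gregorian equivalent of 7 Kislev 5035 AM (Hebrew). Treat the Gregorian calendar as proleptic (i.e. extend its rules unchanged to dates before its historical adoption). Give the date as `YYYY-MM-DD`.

1274-11-15

Both dates share Julian Day Number 2186698; in the Gregorian calendar that is 15 November 1274 CE.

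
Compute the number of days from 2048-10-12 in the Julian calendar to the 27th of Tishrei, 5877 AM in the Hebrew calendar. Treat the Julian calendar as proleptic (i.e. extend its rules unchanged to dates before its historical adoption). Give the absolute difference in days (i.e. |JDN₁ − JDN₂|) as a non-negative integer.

24814

First date → JDN 2469375; second date → JDN 2494189.
The interval is |2469375 − 2494189| = 24814 days.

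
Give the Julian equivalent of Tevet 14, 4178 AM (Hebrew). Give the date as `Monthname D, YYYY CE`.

Julian Day Number of the source date = 1873710.
Converting JDN 1873710 to the Julian calendar gives 9 December 417 CE.

December 9, 417 CE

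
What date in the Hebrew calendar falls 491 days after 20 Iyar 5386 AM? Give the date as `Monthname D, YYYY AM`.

Tishrei 9, 5388 AM

Counting 491 days forward from JDN 2315080 reaches JDN 2315571, which is Tishrei 9, 5388 AM.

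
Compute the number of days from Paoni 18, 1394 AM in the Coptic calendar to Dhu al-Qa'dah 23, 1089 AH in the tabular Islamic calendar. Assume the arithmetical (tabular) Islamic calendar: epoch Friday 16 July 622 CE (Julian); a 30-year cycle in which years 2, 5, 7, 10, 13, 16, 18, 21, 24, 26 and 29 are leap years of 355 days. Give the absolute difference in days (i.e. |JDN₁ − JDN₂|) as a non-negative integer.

198

JDN of the first date = 2334110.
JDN of the second date = 2334308.
|2334308 − 2334110| = 198.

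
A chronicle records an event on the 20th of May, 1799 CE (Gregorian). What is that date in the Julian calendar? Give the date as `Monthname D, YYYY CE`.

May 9, 1799 CE

For dates in this range the Gregorian date is 11 days ahead of the Julian.
20 May 1799 Gregorian − 11 days → 9 May 1799 Julian.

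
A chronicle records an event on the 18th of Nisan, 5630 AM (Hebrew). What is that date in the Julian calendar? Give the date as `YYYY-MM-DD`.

Julian Day Number of the source date = 2404172.
Converting JDN 2404172 to the Julian calendar gives 7 April 1870 CE.

1870-04-07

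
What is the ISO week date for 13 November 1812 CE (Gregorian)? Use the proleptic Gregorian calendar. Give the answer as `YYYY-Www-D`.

1812-W46-5

The weekday is Friday (ISO weekday 5).
That Friday belongs to ISO week 46 of ISO year 1812.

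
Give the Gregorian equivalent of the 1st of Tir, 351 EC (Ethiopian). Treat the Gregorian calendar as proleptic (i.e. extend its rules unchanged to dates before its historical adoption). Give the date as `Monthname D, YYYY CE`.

Both dates share Julian Day Number 1852178; in the Gregorian calendar that is 28 December 358 CE.

December 28, 358 CE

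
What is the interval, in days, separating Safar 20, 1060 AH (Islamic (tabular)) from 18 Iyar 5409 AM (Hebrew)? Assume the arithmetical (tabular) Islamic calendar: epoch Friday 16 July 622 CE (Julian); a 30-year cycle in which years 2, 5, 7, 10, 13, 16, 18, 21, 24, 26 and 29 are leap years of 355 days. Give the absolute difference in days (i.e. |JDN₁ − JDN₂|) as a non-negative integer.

298

First date → JDN 2323763; second date → JDN 2323465.
The interval is |2323763 − 2323465| = 298 days.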